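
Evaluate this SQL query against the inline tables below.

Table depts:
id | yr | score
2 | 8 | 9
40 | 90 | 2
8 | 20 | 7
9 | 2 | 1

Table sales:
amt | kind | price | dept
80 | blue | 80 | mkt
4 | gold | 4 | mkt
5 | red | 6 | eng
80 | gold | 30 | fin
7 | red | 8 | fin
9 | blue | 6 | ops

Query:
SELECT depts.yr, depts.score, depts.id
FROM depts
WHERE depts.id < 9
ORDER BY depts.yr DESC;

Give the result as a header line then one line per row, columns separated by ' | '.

== RESULT ==
depts.yr | depts.score | depts.id
20 | 7 | 8
8 | 9 | 2

Derivation:
After WHERE (2 rows):
depts.id | depts.yr | depts.score
2 | 8 | 9
8 | 20 | 7
After SELECT (2 rows):
depts.yr | depts.score | depts.id
8 | 9 | 2
20 | 7 | 8
After ORDER BY (2 rows):
depts.yr | depts.score | depts.id
20 | 7 | 8
8 | 9 | 2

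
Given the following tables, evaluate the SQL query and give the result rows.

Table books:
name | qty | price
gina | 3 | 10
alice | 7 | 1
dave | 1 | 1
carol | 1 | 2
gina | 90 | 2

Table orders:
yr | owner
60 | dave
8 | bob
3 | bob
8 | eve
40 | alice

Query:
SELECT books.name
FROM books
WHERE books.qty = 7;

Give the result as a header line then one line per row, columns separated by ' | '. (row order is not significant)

After WHERE (1 rows):
books.name | books.qty | books.price
alice | 7 | 1
After SELECT (1 rows):
books.name
alice

== RESULT ==
books.name
alice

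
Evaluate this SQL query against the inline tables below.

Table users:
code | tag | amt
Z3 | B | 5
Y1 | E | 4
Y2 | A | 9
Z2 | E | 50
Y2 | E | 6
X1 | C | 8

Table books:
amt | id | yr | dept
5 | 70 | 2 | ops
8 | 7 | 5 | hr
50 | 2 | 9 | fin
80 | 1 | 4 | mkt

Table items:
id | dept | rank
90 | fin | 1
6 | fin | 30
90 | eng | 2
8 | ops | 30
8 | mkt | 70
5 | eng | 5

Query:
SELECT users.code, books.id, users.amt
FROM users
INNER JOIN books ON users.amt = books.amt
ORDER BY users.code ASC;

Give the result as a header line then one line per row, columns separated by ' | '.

== RESULT ==
users.code | books.id | users.amt
X1 | 7 | 8
Z2 | 2 | 50
Z3 | 70 | 5

Derivation:
After JOIN books (3 rows):
users.code | users.tag | users.amt | books.amt | books.id | books.yr | books.dept
Z3 | B | 5 | 5 | 70 | 2 | ops
Z2 | E | 50 | 50 | 2 | 9 | fin
X1 | C | 8 | 8 | 7 | 5 | hr
After SELECT (3 rows):
users.code | books.id | users.amt
Z3 | 70 | 5
Z2 | 2 | 50
X1 | 7 | 8
After ORDER BY (3 rows):
users.code | books.id | users.amt
X1 | 7 | 8
Z2 | 2 | 50
Z3 | 70 | 5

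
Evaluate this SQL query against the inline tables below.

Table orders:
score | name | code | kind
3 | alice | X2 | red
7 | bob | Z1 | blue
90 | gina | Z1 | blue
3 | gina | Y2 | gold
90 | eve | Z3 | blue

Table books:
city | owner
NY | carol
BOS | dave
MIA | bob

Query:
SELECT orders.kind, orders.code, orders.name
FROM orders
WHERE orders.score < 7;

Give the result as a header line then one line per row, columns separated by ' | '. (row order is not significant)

== RESULT ==
orders.kind | orders.code | orders.name
red | X2 | alice
gold | Y2 | gina

Derivation:
After WHERE (2 rows):
orders.score | orders.name | orders.code | orders.kind
3 | alice | X2 | red
3 | gina | Y2 | gold
After SELECT (2 rows):
orders.kind | orders.code | orders.name
red | X2 | alice
gold | Y2 | gina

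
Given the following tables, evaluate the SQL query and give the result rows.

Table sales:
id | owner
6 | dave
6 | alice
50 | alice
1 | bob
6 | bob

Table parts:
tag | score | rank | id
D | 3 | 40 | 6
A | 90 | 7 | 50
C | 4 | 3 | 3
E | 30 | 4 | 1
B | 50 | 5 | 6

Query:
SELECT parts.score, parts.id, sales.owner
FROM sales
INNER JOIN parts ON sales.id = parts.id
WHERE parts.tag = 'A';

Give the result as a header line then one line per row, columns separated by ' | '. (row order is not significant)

== RESULT ==
parts.score | parts.id | sales.owner
90 | 50 | alice

Derivation:
After JOIN parts (8 rows):
sales.id | sales.owner | parts.tag | parts.score | parts.rank | parts.id
6 | dave | D | 3 | 40 | 6
6 | dave | B | 50 | 5 | 6
6 | alice | D | 3 | 40 | 6
6 | alice | B | 50 | 5 | 6
50 | alice | A | 90 | 7 | 50
1 | bob | E | 30 | 4 | 1
6 | bob | D | 3 | 40 | 6
6 | bob | B | 50 | 5 | 6
After WHERE (1 rows):
sales.id | sales.owner | parts.tag | parts.score | parts.rank | parts.id
50 | alice | A | 90 | 7 | 50
After SELECT (1 rows):
parts.score | parts.id | sales.owner
90 | 50 | alice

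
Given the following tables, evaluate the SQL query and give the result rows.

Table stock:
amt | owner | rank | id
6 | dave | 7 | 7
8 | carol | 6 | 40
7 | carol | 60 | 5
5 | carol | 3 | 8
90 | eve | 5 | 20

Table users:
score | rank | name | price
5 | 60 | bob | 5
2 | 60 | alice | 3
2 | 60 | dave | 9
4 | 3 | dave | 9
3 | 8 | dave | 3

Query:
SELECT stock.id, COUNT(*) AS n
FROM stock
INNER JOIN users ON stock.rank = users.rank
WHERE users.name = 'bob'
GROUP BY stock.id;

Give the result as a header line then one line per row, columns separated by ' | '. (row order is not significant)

== RESULT ==
stock.id | n
5 | 1

Derivation:
After JOIN users (4 rows):
stock.amt | stock.owner | stock.rank | stock.id | users.score | users.rank | users.name | users.price
7 | carol | 60 | 5 | 5 | 60 | bob | 5
7 | carol | 60 | 5 | 2 | 60 | alice | 3
7 | carol | 60 | 5 | 2 | 60 | dave | 9
5 | carol | 3 | 8 | 4 | 3 | dave | 9
After WHERE (1 rows):
stock.amt | stock.owner | stock.rank | stock.id | users.score | users.rank | users.name | users.price
7 | carol | 60 | 5 | 5 | 60 | bob | 5
After GROUP BY (1 rows):
stock.id | n
5 | 1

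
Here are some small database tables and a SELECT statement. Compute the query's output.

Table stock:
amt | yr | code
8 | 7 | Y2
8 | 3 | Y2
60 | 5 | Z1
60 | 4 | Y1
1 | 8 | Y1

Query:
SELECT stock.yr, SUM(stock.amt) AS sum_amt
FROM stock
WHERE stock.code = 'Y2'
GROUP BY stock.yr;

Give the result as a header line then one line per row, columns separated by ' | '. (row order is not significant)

After WHERE (2 rows):
stock.amt | stock.yr | stock.code
8 | 7 | Y2
8 | 3 | Y2
After GROUP BY (2 rows):
stock.yr | sum_amt
7 | 8
3 | 8

== RESULT ==
stock.yr | sum_amt
7 | 8
3 | 8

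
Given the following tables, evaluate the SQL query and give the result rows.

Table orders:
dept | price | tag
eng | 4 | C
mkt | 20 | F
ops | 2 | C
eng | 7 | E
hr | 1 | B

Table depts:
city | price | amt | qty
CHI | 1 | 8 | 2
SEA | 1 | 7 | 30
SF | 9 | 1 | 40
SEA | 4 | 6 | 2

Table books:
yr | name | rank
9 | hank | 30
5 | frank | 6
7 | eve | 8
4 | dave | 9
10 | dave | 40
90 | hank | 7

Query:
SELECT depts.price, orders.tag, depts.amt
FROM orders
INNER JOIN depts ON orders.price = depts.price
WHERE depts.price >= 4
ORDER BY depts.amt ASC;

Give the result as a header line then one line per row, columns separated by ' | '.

== RESULT ==
depts.price | orders.tag | depts.amt
4 | C | 6

Derivation:
After JOIN depts (3 rows):
orders.dept | orders.price | orders.tag | depts.city | depts.price | depts.amt | depts.qty
eng | 4 | C | SEA | 4 | 6 | 2
hr | 1 | B | CHI | 1 | 8 | 2
hr | 1 | B | SEA | 1 | 7 | 30
After WHERE (1 rows):
orders.dept | orders.price | orders.tag | depts.city | depts.price | depts.amt | depts.qty
eng | 4 | C | SEA | 4 | 6 | 2
After SELECT (1 rows):
depts.price | orders.tag | depts.amt
4 | C | 6
After ORDER BY (1 rows):
depts.price | orders.tag | depts.amt
4 | C | 6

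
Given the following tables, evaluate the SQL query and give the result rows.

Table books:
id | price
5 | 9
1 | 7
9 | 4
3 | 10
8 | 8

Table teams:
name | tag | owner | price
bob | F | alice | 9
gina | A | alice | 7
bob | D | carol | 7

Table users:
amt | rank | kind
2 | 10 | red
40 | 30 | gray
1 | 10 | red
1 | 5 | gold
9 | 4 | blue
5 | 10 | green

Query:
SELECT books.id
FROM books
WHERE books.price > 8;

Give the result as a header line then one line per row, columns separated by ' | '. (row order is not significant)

After WHERE (2 rows):
books.id | books.price
5 | 9
3 | 10
After SELECT (2 rows):
books.id
5
3

== RESULT ==
books.id
5
3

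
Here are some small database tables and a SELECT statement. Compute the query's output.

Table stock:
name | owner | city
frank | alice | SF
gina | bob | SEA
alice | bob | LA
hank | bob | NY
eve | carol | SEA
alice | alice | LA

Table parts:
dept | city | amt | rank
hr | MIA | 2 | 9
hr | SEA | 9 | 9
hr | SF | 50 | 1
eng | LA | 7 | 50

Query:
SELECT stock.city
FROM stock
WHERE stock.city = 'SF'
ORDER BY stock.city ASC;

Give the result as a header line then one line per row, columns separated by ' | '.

== RESULT ==
stock.city
SF

Derivation:
After WHERE (1 rows):
stock.name | stock.owner | stock.city
frank | alice | SF
After SELECT (1 rows):
stock.city
SF
After ORDER BY (1 rows):
stock.city
SF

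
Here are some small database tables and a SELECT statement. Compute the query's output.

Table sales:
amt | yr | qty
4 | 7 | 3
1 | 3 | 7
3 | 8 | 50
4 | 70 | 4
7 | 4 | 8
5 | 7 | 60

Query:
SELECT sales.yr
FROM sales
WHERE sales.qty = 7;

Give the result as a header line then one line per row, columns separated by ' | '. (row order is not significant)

After WHERE (1 rows):
sales.amt | sales.yr | sales.qty
1 | 3 | 7
After SELECT (1 rows):
sales.yr
3

== RESULT ==
sales.yr
3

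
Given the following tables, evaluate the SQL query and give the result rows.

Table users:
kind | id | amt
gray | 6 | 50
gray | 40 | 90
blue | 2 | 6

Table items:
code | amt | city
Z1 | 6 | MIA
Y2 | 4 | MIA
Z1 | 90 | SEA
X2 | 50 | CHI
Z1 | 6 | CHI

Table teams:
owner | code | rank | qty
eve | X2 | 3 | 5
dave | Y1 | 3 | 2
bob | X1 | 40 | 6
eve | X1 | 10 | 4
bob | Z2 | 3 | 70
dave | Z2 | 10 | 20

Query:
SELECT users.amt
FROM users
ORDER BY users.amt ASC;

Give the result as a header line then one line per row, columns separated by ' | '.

After SELECT (3 rows):
users.amt
50
90
6
After ORDER BY (3 rows):
users.amt
6
50
90

== RESULT ==
users.amt
6
50
90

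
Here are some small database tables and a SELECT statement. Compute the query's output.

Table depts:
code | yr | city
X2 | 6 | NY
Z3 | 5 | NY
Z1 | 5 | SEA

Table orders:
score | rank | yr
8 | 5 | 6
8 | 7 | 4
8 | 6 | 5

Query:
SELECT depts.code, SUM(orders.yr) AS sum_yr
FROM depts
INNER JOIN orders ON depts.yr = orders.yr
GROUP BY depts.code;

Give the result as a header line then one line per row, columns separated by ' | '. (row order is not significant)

== RESULT ==
depts.code | sum_yr
X2 | 6
Z3 | 5
Z1 | 5

Derivation:
After JOIN orders (3 rows):
depts.code | depts.yr | depts.city | orders.score | orders.rank | orders.yr
X2 | 6 | NY | 8 | 5 | 6
Z3 | 5 | NY | 8 | 6 | 5
Z1 | 5 | SEA | 8 | 6 | 5
After GROUP BY (3 rows):
depts.code | sum_yr
X2 | 6
Z3 | 5
Z1 | 5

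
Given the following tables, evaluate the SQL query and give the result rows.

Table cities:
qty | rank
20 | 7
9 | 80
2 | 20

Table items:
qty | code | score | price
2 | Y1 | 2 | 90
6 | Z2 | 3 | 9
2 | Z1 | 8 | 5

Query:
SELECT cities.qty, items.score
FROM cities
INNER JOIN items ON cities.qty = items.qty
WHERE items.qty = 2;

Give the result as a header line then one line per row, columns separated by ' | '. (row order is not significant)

After JOIN items (2 rows):
cities.qty | cities.rank | items.qty | items.code | items.score | items.price
2 | 20 | 2 | Y1 | 2 | 90
2 | 20 | 2 | Z1 | 8 | 5
After WHERE (2 rows):
cities.qty | cities.rank | items.qty | items.code | items.score | items.price
2 | 20 | 2 | Y1 | 2 | 90
2 | 20 | 2 | Z1 | 8 | 5
After SELECT (2 rows):
cities.qty | items.score
2 | 2
2 | 8

== RESULT ==
cities.qty | items.score
2 | 2
2 | 8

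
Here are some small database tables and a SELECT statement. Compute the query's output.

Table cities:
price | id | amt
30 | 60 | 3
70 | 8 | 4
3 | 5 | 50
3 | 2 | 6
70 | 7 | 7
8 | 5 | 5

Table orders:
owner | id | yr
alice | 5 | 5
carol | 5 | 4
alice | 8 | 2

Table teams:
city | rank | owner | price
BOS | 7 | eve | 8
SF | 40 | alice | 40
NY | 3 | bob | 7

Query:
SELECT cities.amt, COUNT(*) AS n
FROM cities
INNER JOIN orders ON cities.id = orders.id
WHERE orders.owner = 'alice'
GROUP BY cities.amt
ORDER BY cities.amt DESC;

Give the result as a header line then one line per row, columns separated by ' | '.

== RESULT ==
cities.amt | n
50 | 1
5 | 1
4 | 1

Derivation:
After JOIN orders (5 rows):
cities.price | cities.id | cities.amt | orders.owner | orders.id | orders.yr
70 | 8 | 4 | alice | 8 | 2
3 | 5 | 50 | alice | 5 | 5
3 | 5 | 50 | carol | 5 | 4
8 | 5 | 5 | alice | 5 | 5
8 | 5 | 5 | carol | 5 | 4
After WHERE (3 rows):
cities.price | cities.id | cities.amt | orders.owner | orders.id | orders.yr
70 | 8 | 4 | alice | 8 | 2
3 | 5 | 50 | alice | 5 | 5
8 | 5 | 5 | alice | 5 | 5
After GROUP BY (3 rows):
cities.amt | n
4 | 1
50 | 1
5 | 1
After ORDER BY (3 rows):
cities.amt | n
50 | 1
5 | 1
4 | 1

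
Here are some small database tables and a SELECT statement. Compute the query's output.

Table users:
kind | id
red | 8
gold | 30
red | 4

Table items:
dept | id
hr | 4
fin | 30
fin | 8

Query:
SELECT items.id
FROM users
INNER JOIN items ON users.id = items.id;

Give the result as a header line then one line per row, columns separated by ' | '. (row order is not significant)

== RESULT ==
items.id
8
30
4

Derivation:
After JOIN items (3 rows):
users.kind | users.id | items.dept | items.id
red | 8 | fin | 8
gold | 30 | fin | 30
red | 4 | hr | 4
After SELECT (3 rows):
items.id
8
30
4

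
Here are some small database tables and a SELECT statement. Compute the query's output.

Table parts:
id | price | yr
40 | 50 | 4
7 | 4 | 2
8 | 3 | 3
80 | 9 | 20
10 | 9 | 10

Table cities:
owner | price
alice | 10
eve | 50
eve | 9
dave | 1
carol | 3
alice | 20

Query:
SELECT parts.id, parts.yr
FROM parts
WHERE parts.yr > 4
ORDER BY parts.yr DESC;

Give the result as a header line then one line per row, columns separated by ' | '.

After WHERE (2 rows):
parts.id | parts.price | parts.yr
80 | 9 | 20
10 | 9 | 10
After SELECT (2 rows):
parts.id | parts.yr
80 | 20
10 | 10
After ORDER BY (2 rows):
parts.id | parts.yr
80 | 20
10 | 10

== RESULT ==
parts.id | parts.yr
80 | 20
10 | 10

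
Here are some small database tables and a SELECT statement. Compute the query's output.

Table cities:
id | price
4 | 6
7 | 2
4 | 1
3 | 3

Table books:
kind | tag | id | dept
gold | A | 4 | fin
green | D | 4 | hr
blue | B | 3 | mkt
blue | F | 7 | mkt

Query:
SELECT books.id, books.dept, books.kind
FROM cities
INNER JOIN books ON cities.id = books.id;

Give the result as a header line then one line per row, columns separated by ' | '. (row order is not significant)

== RESULT ==
books.id | books.dept | books.kind
4 | fin | gold
4 | hr | green
7 | mkt | blue
4 | fin | gold
4 | hr | green
3 | mkt | blue

Derivation:
After JOIN books (6 rows):
cities.id | cities.price | books.kind | books.tag | books.id | books.dept
4 | 6 | gold | A | 4 | fin
4 | 6 | green | D | 4 | hr
7 | 2 | blue | F | 7 | mkt
4 | 1 | gold | A | 4 | fin
4 | 1 | green | D | 4 | hr
3 | 3 | blue | B | 3 | mkt
After SELECT (6 rows):
books.id | books.dept | books.kind
4 | fin | gold
4 | hr | green
7 | mkt | blue
4 | fin | gold
4 | hr | green
3 | mkt | blue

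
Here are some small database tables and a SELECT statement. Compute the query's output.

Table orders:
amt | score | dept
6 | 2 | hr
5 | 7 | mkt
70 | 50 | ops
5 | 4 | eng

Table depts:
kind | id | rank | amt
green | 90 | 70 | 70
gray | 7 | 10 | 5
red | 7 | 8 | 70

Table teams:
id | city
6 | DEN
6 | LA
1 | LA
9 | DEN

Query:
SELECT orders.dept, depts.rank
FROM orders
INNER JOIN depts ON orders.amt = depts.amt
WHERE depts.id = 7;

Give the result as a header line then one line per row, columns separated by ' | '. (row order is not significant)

== RESULT ==
orders.dept | depts.rank
mkt | 10
ops | 8
eng | 10

Derivation:
After JOIN depts (4 rows):
orders.amt | orders.score | orders.dept | depts.kind | depts.id | depts.rank | depts.amt
5 | 7 | mkt | gray | 7 | 10 | 5
70 | 50 | ops | green | 90 | 70 | 70
70 | 50 | ops | red | 7 | 8 | 70
5 | 4 | eng | gray | 7 | 10 | 5
After WHERE (3 rows):
orders.amt | orders.score | orders.dept | depts.kind | depts.id | depts.rank | depts.amt
5 | 7 | mkt | gray | 7 | 10 | 5
70 | 50 | ops | red | 7 | 8 | 70
5 | 4 | eng | gray | 7 | 10 | 5
After SELECT (3 rows):
orders.dept | depts.rank
mkt | 10
ops | 8
eng | 10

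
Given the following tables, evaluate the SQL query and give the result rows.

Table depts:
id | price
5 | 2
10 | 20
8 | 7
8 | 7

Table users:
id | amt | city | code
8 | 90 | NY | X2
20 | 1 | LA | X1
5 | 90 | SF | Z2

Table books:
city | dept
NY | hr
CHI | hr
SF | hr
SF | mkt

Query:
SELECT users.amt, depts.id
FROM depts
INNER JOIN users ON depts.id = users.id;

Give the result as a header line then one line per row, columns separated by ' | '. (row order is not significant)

== RESULT ==
users.amt | depts.id
90 | 5
90 | 8
90 | 8

Derivation:
After JOIN users (3 rows):
depts.id | depts.price | users.id | users.amt | users.city | users.code
5 | 2 | 5 | 90 | SF | Z2
8 | 7 | 8 | 90 | NY | X2
8 | 7 | 8 | 90 | NY | X2
After SELECT (3 rows):
users.amt | depts.id
90 | 5
90 | 8
90 | 8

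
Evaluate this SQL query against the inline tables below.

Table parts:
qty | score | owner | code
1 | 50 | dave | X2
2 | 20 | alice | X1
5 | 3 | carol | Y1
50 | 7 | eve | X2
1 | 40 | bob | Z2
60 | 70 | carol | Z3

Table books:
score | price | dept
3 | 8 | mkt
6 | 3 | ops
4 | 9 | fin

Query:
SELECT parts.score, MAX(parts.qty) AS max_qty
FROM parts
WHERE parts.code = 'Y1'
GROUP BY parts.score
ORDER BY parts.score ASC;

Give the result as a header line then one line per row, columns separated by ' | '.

== RESULT ==
parts.score | max_qty
3 | 5

Derivation:
After WHERE (1 rows):
parts.qty | parts.score | parts.owner | parts.code
5 | 3 | carol | Y1
After GROUP BY (1 rows):
parts.score | max_qty
3 | 5
After ORDER BY (1 rows):
parts.score | max_qty
3 | 5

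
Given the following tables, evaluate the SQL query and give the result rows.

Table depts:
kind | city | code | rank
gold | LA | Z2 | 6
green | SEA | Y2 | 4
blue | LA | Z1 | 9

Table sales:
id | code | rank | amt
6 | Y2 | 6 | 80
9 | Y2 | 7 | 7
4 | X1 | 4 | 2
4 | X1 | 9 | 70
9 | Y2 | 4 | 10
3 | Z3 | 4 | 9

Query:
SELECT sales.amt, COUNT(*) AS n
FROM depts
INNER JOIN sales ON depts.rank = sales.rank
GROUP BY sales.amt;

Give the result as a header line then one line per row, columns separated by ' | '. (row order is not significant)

After JOIN sales (5 rows):
depts.kind | depts.city | depts.code | depts.rank | sales.id | sales.code | sales.rank | sales.amt
gold | LA | Z2 | 6 | 6 | Y2 | 6 | 80
green | SEA | Y2 | 4 | 4 | X1 | 4 | 2
green | SEA | Y2 | 4 | 9 | Y2 | 4 | 10
green | SEA | Y2 | 4 | 3 | Z3 | 4 | 9
blue | LA | Z1 | 9 | 4 | X1 | 9 | 70
After GROUP BY (5 rows):
sales.amt | n
80 | 1
2 | 1
10 | 1
9 | 1
70 | 1

== RESULT ==
sales.amt | n
80 | 1
2 | 1
10 | 1
9 | 1
70 | 1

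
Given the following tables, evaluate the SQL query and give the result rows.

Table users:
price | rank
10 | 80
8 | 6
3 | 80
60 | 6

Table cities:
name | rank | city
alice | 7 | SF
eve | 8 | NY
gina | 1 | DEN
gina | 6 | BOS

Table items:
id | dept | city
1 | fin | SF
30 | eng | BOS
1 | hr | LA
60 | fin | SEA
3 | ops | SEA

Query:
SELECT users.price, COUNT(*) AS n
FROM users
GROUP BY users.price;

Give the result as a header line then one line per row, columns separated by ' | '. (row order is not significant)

== RESULT ==
users.price | n
10 | 1
8 | 1
3 | 1
60 | 1

Derivation:
After GROUP BY (4 rows):
users.price | n
10 | 1
8 | 1
3 | 1
60 | 1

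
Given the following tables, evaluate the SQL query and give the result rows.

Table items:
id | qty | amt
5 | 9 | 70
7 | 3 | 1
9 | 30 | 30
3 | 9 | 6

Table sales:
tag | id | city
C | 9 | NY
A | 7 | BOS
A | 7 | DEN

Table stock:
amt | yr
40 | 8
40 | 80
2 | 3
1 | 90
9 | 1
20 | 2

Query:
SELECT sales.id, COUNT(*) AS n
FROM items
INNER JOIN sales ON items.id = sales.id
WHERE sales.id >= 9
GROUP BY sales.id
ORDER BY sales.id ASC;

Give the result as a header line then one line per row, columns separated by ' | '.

After JOIN sales (3 rows):
items.id | items.qty | items.amt | sales.tag | sales.id | sales.city
7 | 3 | 1 | A | 7 | BOS
7 | 3 | 1 | A | 7 | DEN
9 | 30 | 30 | C | 9 | NY
After WHERE (1 rows):
items.id | items.qty | items.amt | sales.tag | sales.id | sales.city
9 | 30 | 30 | C | 9 | NY
After GROUP BY (1 rows):
sales.id | n
9 | 1
After ORDER BY (1 rows):
sales.id | n
9 | 1

== RESULT ==
sales.id | n
9 | 1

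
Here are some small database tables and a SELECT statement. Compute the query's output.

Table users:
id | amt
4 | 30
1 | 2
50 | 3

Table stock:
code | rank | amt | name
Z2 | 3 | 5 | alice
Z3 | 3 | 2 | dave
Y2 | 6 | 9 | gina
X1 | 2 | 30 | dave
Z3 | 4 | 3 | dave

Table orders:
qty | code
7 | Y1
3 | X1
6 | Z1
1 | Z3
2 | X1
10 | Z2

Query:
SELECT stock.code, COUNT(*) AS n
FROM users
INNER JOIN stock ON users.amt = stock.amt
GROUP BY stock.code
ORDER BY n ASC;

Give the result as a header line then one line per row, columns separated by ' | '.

== RESULT ==
stock.code | n
X1 | 1
Z3 | 2

Derivation:
After JOIN stock (3 rows):
users.id | users.amt | stock.code | stock.rank | stock.amt | stock.name
4 | 30 | X1 | 2 | 30 | dave
1 | 2 | Z3 | 3 | 2 | dave
50 | 3 | Z3 | 4 | 3 | dave
After GROUP BY (2 rows):
stock.code | n
X1 | 1
Z3 | 2
After ORDER BY (2 rows):
stock.code | n
X1 | 1
Z3 | 2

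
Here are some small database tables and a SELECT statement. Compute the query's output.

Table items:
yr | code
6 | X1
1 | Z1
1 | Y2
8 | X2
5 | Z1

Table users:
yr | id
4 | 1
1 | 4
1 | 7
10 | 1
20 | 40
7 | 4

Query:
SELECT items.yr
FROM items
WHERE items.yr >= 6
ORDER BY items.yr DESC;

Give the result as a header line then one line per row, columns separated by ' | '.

== RESULT ==
items.yr
8
6

Derivation:
After WHERE (2 rows):
items.yr | items.code
6 | X1
8 | X2
After SELECT (2 rows):
items.yr
6
8
After ORDER BY (2 rows):
items.yr
8
6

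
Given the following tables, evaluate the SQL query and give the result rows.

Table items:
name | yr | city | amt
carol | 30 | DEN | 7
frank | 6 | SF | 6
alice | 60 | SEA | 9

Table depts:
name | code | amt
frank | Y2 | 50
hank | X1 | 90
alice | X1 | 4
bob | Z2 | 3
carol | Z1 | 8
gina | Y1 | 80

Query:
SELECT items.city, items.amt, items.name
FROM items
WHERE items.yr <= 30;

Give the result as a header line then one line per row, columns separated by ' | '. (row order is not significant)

After WHERE (2 rows):
items.name | items.yr | items.city | items.amt
carol | 30 | DEN | 7
frank | 6 | SF | 6
After SELECT (2 rows):
items.city | items.amt | items.name
DEN | 7 | carol
SF | 6 | frank

== RESULT ==
items.city | items.amt | items.name
DEN | 7 | carol
SF | 6 | frank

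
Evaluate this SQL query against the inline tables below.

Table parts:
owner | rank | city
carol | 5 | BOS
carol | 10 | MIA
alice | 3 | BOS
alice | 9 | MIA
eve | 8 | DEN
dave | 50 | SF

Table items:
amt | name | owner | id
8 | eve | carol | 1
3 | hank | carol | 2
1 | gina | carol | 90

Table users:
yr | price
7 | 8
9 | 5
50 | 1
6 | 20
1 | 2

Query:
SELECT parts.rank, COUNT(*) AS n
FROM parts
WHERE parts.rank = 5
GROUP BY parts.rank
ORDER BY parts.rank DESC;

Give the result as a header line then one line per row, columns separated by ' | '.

== RESULT ==
parts.rank | n
5 | 1

Derivation:
After WHERE (1 rows):
parts.owner | parts.rank | parts.city
carol | 5 | BOS
After GROUP BY (1 rows):
parts.rank | n
5 | 1
After ORDER BY (1 rows):
parts.rank | n
5 | 1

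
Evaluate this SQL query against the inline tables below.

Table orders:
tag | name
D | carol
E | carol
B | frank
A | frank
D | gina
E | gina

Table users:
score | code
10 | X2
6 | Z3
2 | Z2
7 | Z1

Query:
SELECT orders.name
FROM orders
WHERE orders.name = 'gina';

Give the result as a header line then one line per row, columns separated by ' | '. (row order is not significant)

== RESULT ==
orders.name
gina
gina

Derivation:
After WHERE (2 rows):
orders.tag | orders.name
D | gina
E | gina
After SELECT (2 rows):
orders.name
gina
gina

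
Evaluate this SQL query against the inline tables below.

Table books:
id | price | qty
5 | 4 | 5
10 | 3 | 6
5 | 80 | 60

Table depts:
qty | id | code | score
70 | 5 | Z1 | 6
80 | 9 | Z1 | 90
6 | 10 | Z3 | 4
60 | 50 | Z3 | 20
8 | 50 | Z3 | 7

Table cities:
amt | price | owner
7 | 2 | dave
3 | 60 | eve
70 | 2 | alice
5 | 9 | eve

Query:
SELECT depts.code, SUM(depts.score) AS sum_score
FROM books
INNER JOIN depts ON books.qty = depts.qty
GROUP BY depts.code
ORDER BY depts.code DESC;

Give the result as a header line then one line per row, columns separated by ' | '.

== RESULT ==
depts.code | sum_score
Z3 | 24

Derivation:
After JOIN depts (2 rows):
books.id | books.price | books.qty | depts.qty | depts.id | depts.code | depts.score
10 | 3 | 6 | 6 | 10 | Z3 | 4
5 | 80 | 60 | 60 | 50 | Z3 | 20
After GROUP BY (1 rows):
depts.code | sum_score
Z3 | 24
After ORDER BY (1 rows):
depts.code | sum_score
Z3 | 24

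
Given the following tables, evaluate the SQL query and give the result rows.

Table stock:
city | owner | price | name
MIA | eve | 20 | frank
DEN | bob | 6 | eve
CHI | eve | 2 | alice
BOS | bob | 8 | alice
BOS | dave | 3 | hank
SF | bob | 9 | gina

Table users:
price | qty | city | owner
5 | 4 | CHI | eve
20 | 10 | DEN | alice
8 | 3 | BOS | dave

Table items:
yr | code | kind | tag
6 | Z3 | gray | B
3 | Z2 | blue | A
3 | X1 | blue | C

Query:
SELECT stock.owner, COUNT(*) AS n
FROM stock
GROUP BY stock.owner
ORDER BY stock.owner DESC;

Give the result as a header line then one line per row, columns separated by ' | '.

== RESULT ==
stock.owner | n
eve | 2
dave | 1
bob | 3

Derivation:
After GROUP BY (3 rows):
stock.owner | n
eve | 2
bob | 3
dave | 1
After ORDER BY (3 rows):
stock.owner | n
eve | 2
dave | 1
bob | 3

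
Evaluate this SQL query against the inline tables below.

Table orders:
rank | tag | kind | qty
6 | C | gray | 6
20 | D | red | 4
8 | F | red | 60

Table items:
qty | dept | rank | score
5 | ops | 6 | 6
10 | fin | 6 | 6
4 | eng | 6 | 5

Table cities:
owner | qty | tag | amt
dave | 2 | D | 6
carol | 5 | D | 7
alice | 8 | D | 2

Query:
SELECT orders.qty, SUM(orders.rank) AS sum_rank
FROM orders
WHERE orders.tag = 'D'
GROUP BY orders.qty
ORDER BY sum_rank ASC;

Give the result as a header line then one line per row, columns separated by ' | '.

After WHERE (1 rows):
orders.rank | orders.tag | orders.kind | orders.qty
20 | D | red | 4
After GROUP BY (1 rows):
orders.qty | sum_rank
4 | 20
After ORDER BY (1 rows):
orders.qty | sum_rank
4 | 20

== RESULT ==
orders.qty | sum_rank
4 | 20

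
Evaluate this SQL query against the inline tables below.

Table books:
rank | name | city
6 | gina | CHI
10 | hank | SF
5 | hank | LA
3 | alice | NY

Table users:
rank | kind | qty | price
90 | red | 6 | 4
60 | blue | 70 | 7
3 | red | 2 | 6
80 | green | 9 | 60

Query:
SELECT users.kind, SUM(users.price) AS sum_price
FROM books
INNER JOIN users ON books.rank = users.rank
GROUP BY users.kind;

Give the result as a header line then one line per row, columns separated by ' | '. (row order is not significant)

== RESULT ==
users.kind | sum_price
red | 6

Derivation:
After JOIN users (1 rows):
books.rank | books.name | books.city | users.rank | users.kind | users.qty | users.price
3 | alice | NY | 3 | red | 2 | 6
After GROUP BY (1 rows):
users.kind | sum_price
red | 6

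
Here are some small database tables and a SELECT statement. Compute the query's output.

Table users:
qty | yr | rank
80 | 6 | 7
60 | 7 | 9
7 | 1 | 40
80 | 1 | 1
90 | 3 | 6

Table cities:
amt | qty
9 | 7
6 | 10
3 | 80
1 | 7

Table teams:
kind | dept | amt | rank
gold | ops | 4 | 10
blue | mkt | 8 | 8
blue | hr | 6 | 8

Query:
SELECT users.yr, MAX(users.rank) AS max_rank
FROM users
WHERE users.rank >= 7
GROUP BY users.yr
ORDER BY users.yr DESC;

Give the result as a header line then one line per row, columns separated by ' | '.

After WHERE (3 rows):
users.qty | users.yr | users.rank
80 | 6 | 7
60 | 7 | 9
7 | 1 | 40
After GROUP BY (3 rows):
users.yr | max_rank
6 | 7
7 | 9
1 | 40
After ORDER BY (3 rows):
users.yr | max_rank
7 | 9
6 | 7
1 | 40

== RESULT ==
users.yr | max_rank
7 | 9
6 | 7
1 | 40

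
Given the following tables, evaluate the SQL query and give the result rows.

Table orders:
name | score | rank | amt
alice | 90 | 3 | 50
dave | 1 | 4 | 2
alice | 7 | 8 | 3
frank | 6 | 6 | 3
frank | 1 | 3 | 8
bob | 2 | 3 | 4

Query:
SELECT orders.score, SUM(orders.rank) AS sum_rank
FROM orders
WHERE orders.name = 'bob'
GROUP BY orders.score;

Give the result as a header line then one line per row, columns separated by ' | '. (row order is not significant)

== RESULT ==
orders.score | sum_rank
2 | 3

Derivation:
After WHERE (1 rows):
orders.name | orders.score | orders.rank | orders.amt
bob | 2 | 3 | 4
After GROUP BY (1 rows):
orders.score | sum_rank
2 | 3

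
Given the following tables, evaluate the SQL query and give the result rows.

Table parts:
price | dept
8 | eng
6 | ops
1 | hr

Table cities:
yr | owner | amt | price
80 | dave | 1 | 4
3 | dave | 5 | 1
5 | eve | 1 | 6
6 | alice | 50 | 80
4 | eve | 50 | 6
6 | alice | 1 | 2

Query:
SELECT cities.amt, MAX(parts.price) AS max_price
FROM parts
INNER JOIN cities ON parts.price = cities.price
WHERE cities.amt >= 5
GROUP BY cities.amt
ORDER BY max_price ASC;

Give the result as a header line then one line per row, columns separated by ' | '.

== RESULT ==
cities.amt | max_price
5 | 1
50 | 6

Derivation:
After JOIN cities (3 rows):
parts.price | parts.dept | cities.yr | cities.owner | cities.amt | cities.price
6 | ops | 5 | eve | 1 | 6
6 | ops | 4 | eve | 50 | 6
1 | hr | 3 | dave | 5 | 1
After WHERE (2 rows):
parts.price | parts.dept | cities.yr | cities.owner | cities.amt | cities.price
6 | ops | 4 | eve | 50 | 6
1 | hr | 3 | dave | 5 | 1
After GROUP BY (2 rows):
cities.amt | max_price
50 | 6
5 | 1
After ORDER BY (2 rows):
cities.amt | max_price
5 | 1
50 | 6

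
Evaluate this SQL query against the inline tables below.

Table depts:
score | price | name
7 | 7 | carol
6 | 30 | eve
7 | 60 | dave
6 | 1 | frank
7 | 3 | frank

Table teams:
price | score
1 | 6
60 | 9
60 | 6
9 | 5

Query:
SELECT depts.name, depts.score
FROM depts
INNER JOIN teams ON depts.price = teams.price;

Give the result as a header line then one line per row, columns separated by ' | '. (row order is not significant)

After JOIN teams (3 rows):
depts.score | depts.price | depts.name | teams.price | teams.score
7 | 60 | dave | 60 | 9
7 | 60 | dave | 60 | 6
6 | 1 | frank | 1 | 6
After SELECT (3 rows):
depts.name | depts.score
dave | 7
dave | 7
frank | 6

== RESULT ==
depts.name | depts.score
dave | 7
dave | 7
frank | 6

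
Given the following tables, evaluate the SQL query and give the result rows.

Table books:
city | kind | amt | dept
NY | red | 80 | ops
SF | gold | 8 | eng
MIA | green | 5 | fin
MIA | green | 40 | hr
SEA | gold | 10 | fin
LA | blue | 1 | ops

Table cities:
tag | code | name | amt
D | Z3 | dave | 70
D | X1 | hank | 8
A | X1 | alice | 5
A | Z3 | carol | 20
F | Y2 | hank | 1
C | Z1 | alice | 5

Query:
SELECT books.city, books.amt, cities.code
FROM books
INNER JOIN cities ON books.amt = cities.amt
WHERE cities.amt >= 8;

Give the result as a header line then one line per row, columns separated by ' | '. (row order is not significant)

== RESULT ==
books.city | books.amt | cities.code
SF | 8 | X1

Derivation:
After JOIN cities (4 rows):
books.city | books.kind | books.amt | books.dept | cities.tag | cities.code | cities.name | cities.amt
SF | gold | 8 | eng | D | X1 | hank | 8
MIA | green | 5 | fin | A | X1 | alice | 5
MIA | green | 5 | fin | C | Z1 | alice | 5
LA | blue | 1 | ops | F | Y2 | hank | 1
After WHERE (1 rows):
books.city | books.kind | books.amt | books.dept | cities.tag | cities.code | cities.name | cities.amt
SF | gold | 8 | eng | D | X1 | hank | 8
After SELECT (1 rows):
books.city | books.amt | cities.code
SF | 8 | X1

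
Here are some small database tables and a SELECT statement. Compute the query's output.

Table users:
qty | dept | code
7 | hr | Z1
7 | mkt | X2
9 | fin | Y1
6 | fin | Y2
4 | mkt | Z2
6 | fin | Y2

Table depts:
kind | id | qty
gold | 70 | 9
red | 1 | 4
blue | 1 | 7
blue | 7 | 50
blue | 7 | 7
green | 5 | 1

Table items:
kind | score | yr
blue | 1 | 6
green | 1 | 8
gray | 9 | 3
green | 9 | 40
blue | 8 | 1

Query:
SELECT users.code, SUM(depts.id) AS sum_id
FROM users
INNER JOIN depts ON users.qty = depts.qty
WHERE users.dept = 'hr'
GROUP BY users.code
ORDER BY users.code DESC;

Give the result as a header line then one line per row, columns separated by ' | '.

After JOIN depts (6 rows):
users.qty | users.dept | users.code | depts.kind | depts.id | depts.qty
7 | hr | Z1 | blue | 1 | 7
7 | hr | Z1 | blue | 7 | 7
7 | mkt | X2 | blue | 1 | 7
7 | mkt | X2 | blue | 7 | 7
9 | fin | Y1 | gold | 70 | 9
4 | mkt | Z2 | red | 1 | 4
After WHERE (2 rows):
users.qty | users.dept | users.code | depts.kind | depts.id | depts.qty
7 | hr | Z1 | blue | 1 | 7
7 | hr | Z1 | blue | 7 | 7
After GROUP BY (1 rows):
users.code | sum_id
Z1 | 8
After ORDER BY (1 rows):
users.code | sum_id
Z1 | 8

== RESULT ==
users.code | sum_id
Z1 | 8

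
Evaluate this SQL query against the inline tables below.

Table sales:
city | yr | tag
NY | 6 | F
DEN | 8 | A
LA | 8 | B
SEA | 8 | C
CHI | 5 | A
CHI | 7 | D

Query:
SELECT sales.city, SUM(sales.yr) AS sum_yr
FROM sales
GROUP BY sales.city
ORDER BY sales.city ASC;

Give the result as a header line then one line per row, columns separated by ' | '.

After GROUP BY (5 rows):
sales.city | sum_yr
NY | 6
DEN | 8
LA | 8
SEA | 8
CHI | 12
After ORDER BY (5 rows):
sales.city | sum_yr
CHI | 12
DEN | 8
LA | 8
NY | 6
SEA | 8

== RESULT ==
sales.city | sum_yr
CHI | 12
DEN | 8
LA | 8
NY | 6
SEA | 8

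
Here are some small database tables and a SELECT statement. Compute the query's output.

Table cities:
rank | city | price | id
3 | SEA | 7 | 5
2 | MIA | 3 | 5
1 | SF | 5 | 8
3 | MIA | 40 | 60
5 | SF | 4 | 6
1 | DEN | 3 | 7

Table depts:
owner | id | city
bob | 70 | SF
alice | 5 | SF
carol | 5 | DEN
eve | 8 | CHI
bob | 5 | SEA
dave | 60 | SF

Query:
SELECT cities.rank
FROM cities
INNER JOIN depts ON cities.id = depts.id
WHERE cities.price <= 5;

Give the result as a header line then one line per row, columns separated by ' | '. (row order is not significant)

== RESULT ==
cities.rank
2
2
2
1

Derivation:
After JOIN depts (8 rows):
cities.rank | cities.city | cities.price | cities.id | depts.owner | depts.id | depts.city
3 | SEA | 7 | 5 | alice | 5 | SF
3 | SEA | 7 | 5 | carol | 5 | DEN
3 | SEA | 7 | 5 | bob | 5 | SEA
2 | MIA | 3 | 5 | alice | 5 | SF
2 | MIA | 3 | 5 | carol | 5 | DEN
2 | MIA | 3 | 5 | bob | 5 | SEA
1 | SF | 5 | 8 | eve | 8 | CHI
3 | MIA | 40 | 60 | dave | 60 | SF
After WHERE (4 rows):
cities.rank | cities.city | cities.price | cities.id | depts.owner | depts.id | depts.city
2 | MIA | 3 | 5 | alice | 5 | SF
2 | MIA | 3 | 5 | carol | 5 | DEN
2 | MIA | 3 | 5 | bob | 5 | SEA
1 | SF | 5 | 8 | eve | 8 | CHI
After SELECT (4 rows):
cities.rank
2
2
2
1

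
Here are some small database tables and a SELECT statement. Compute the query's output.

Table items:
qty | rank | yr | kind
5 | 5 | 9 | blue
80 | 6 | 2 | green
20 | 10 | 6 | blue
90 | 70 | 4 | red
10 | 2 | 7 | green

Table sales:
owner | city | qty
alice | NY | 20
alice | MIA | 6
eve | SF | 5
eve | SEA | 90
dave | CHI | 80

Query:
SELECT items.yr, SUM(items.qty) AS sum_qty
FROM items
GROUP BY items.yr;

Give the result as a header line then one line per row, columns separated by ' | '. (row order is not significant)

== RESULT ==
items.yr | sum_qty
9 | 5
2 | 80
6 | 20
4 | 90
7 | 10

Derivation:
After GROUP BY (5 rows):
items.yr | sum_qty
9 | 5
2 | 80
6 | 20
4 | 90
7 | 10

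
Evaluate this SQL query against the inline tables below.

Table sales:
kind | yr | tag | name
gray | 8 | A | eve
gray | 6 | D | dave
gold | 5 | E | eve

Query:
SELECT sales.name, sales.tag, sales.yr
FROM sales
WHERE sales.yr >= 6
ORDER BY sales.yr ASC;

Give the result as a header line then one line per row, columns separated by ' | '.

== RESULT ==
sales.name | sales.tag | sales.yr
dave | D | 6
eve | A | 8

Derivation:
After WHERE (2 rows):
sales.kind | sales.yr | sales.tag | sales.name
gray | 8 | A | eve
gray | 6 | D | dave
After SELECT (2 rows):
sales.name | sales.tag | sales.yr
eve | A | 8
dave | D | 6
After ORDER BY (2 rows):
sales.name | sales.tag | sales.yr
dave | D | 6
eve | A | 8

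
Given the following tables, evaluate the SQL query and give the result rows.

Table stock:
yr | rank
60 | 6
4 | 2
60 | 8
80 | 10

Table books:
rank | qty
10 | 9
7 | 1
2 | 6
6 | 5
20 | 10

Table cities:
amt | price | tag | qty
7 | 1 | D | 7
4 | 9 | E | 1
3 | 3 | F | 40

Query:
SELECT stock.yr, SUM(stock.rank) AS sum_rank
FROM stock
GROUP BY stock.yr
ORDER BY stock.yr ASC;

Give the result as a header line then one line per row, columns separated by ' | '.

After GROUP BY (3 rows):
stock.yr | sum_rank
60 | 14
4 | 2
80 | 10
After ORDER BY (3 rows):
stock.yr | sum_rank
4 | 2
60 | 14
80 | 10

== RESULT ==
stock.yr | sum_rank
4 | 2
60 | 14
80 | 10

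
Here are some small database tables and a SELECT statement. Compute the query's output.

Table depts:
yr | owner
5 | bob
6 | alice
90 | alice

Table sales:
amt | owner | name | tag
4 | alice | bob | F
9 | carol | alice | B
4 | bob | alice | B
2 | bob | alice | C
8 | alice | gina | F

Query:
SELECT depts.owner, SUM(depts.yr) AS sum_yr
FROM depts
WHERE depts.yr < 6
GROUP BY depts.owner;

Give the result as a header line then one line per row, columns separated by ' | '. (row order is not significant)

== RESULT ==
depts.owner | sum_yr
bob | 5

Derivation:
After WHERE (1 rows):
depts.yr | depts.owner
5 | bob
After GROUP BY (1 rows):
depts.owner | sum_yr
bob | 5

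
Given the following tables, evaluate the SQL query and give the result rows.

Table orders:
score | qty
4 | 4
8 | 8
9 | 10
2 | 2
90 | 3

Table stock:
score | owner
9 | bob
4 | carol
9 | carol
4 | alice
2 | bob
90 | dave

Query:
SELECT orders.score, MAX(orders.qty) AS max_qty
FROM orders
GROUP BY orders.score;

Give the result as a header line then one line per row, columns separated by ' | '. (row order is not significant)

After GROUP BY (5 rows):
orders.score | max_qty
4 | 4
8 | 8
9 | 10
2 | 2
90 | 3

== RESULT ==
orders.score | max_qty
4 | 4
8 | 8
9 | 10
2 | 2
90 | 3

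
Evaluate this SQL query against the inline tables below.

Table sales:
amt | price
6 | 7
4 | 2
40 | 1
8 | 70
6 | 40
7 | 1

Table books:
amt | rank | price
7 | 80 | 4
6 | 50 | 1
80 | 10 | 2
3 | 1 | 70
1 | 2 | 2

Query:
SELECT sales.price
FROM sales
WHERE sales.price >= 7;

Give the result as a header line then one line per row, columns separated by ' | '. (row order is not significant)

== RESULT ==
sales.price
7
70
40

Derivation:
After WHERE (3 rows):
sales.amt | sales.price
6 | 7
8 | 70
6 | 40
After SELECT (3 rows):
sales.price
7
70
40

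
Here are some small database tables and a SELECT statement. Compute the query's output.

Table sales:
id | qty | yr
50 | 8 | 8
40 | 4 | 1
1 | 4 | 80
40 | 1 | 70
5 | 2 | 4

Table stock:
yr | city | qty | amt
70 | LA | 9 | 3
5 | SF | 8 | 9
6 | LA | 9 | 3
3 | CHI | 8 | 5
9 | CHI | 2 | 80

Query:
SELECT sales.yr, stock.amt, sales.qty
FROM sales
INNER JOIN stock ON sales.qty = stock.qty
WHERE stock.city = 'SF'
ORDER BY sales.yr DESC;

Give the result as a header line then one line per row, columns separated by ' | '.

== RESULT ==
sales.yr | stock.amt | sales.qty
8 | 9 | 8

Derivation:
After JOIN stock (3 rows):
sales.id | sales.qty | sales.yr | stock.yr | stock.city | stock.qty | stock.amt
50 | 8 | 8 | 5 | SF | 8 | 9
50 | 8 | 8 | 3 | CHI | 8 | 5
5 | 2 | 4 | 9 | CHI | 2 | 80
After WHERE (1 rows):
sales.id | sales.qty | sales.yr | stock.yr | stock.city | stock.qty | stock.amt
50 | 8 | 8 | 5 | SF | 8 | 9
After SELECT (1 rows):
sales.yr | stock.amt | sales.qty
8 | 9 | 8
After ORDER BY (1 rows):
sales.yr | stock.amt | sales.qty
8 | 9 | 8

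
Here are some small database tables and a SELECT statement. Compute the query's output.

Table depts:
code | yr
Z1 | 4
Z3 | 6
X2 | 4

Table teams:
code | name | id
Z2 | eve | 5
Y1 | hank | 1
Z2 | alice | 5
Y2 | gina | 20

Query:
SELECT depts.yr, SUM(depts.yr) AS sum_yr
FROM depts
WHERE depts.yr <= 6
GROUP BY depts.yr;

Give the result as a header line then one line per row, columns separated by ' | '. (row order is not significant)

After WHERE (3 rows):
depts.code | depts.yr
Z1 | 4
Z3 | 6
X2 | 4
After GROUP BY (2 rows):
depts.yr | sum_yr
4 | 8
6 | 6

== RESULT ==
depts.yr | sum_yr
4 | 8
6 | 6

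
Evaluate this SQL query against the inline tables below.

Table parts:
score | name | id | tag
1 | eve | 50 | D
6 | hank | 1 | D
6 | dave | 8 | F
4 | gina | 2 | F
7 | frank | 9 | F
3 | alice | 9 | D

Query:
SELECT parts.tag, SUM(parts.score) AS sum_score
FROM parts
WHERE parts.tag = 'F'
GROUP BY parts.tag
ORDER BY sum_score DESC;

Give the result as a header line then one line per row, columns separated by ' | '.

After WHERE (3 rows):
parts.score | parts.name | parts.id | parts.tag
6 | dave | 8 | F
4 | gina | 2 | F
7 | frank | 9 | F
After GROUP BY (1 rows):
parts.tag | sum_score
F | 17
After ORDER BY (1 rows):
parts.tag | sum_score
F | 17

== RESULT ==
parts.tag | sum_score
F | 17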